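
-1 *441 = -441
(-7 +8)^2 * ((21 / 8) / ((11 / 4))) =21 / 22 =0.95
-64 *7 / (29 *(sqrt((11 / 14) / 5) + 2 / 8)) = 62720 / 1537 - 3584 *sqrt(770) / 1537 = -23.90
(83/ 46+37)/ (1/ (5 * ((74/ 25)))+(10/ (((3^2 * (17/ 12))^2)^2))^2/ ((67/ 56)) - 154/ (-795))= 53668817929446139968975/ 361364190896434195037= 148.52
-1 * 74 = -74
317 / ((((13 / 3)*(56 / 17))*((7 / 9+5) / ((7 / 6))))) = 48501 / 10816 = 4.48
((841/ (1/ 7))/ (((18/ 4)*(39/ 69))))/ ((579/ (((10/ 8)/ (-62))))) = -677005/ 8400132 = -0.08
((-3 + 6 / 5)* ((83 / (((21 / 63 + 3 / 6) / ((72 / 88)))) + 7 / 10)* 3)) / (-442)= 244107 / 243100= 1.00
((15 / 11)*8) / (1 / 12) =1440 / 11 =130.91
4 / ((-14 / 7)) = -2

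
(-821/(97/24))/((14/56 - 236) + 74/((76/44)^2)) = 28452576/29546879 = 0.96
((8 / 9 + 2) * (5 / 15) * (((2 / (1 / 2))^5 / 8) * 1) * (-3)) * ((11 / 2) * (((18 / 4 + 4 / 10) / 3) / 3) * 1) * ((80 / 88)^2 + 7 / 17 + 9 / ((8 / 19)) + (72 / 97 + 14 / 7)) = -206251564792 / 7346295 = -28075.59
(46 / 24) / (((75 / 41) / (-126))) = -6601 / 50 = -132.02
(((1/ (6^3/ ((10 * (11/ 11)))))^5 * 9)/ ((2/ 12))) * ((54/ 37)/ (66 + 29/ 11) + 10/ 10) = 17830625/ 1520210363904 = 0.00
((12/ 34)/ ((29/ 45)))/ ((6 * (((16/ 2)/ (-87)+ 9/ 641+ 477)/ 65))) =5624775/ 452140738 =0.01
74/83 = 0.89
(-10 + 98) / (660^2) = 0.00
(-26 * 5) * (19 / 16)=-1235 / 8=-154.38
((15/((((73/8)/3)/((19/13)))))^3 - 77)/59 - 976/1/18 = -22319833704265/453829955319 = -49.18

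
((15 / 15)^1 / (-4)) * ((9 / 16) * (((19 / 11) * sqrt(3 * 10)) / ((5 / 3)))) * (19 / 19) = -513 * sqrt(30) / 3520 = -0.80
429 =429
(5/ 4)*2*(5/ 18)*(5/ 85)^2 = 25/ 10404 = 0.00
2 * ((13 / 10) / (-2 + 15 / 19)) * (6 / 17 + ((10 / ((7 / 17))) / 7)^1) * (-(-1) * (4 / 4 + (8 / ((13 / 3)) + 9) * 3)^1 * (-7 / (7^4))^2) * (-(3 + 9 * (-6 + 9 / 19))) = -1232742912 / 11270185955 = -0.11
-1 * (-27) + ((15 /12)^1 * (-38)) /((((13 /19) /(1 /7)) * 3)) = 23.69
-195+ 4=-191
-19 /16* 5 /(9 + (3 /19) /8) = -1805 /2742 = -0.66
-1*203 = -203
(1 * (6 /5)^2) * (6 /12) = 18 /25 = 0.72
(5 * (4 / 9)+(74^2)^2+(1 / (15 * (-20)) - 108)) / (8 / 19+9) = 512768640743 / 161100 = 3182921.42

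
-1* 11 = -11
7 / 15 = 0.47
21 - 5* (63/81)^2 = 1456/81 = 17.98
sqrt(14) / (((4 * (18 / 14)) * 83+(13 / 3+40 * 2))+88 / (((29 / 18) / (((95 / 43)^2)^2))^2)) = 0.00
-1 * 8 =-8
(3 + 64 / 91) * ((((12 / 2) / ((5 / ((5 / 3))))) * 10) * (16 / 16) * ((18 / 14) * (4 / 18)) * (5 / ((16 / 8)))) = 33700 / 637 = 52.90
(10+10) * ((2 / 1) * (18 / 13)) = 720 / 13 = 55.38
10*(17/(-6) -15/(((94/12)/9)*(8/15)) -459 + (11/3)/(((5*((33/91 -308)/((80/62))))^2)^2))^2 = 206548847408617142714988928479311653984701031687790575009/84588273918085902856113660814674398721944750625000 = 2441814.19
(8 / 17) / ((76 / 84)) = 168 / 323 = 0.52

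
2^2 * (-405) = -1620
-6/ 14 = -3/ 7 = -0.43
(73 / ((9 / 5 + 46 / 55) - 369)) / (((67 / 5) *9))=-803 / 486018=-0.00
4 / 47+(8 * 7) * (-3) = -7892 / 47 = -167.91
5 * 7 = 35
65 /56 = 1.16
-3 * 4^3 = -192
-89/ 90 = -0.99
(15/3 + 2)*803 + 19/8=44987/8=5623.38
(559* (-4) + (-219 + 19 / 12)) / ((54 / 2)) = -29441 / 324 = -90.87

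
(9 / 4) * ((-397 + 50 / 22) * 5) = -4440.68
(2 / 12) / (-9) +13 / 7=695 / 378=1.84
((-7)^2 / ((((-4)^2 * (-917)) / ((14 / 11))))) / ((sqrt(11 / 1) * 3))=-49 * sqrt(11) / 380424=-0.00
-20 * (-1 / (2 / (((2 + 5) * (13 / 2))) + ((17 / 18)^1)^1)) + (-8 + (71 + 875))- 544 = 670646 / 1619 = 414.23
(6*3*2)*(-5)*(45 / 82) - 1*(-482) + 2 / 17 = 267186 / 697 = 383.34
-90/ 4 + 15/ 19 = -825/ 38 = -21.71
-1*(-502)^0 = -1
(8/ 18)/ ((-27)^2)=4/ 6561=0.00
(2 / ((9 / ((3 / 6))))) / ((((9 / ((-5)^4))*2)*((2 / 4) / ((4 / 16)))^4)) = 625 / 2592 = 0.24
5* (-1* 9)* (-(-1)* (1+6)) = -315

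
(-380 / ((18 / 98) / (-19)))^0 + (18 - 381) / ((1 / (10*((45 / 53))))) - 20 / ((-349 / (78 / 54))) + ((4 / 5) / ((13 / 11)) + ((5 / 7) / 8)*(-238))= -134245009297 / 43282980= -3101.57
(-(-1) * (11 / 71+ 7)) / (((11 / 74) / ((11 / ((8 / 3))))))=14097 / 71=198.55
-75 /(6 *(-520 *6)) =5 /1248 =0.00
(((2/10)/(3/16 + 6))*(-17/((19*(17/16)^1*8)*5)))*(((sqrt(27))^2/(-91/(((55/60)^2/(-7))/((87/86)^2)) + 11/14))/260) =-6833904/75102614094625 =-0.00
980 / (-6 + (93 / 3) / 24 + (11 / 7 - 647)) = -164640 / 109223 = -1.51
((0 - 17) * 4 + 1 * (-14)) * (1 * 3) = -246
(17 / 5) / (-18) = -17 / 90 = -0.19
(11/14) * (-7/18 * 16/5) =-44/45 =-0.98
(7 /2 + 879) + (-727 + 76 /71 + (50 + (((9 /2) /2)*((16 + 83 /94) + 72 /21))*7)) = 14054839 /26696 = 526.48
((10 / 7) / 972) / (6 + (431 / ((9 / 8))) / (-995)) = 4975 / 19006596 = 0.00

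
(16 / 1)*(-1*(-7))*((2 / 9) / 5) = 224 / 45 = 4.98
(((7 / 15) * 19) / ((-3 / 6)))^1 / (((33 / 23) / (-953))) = 5830454 / 495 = 11778.69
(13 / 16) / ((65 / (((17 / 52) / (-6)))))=-17 / 24960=-0.00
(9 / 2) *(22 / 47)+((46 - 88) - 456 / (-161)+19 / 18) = -4904201 / 136206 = -36.01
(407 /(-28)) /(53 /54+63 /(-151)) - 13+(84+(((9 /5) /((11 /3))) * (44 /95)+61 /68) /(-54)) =2540177639467 /56175449400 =45.22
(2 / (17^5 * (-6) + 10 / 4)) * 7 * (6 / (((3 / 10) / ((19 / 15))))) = -2128 / 51114837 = -0.00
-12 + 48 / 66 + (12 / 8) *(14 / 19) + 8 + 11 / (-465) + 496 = 493.81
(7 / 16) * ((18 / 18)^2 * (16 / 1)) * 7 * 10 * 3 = 1470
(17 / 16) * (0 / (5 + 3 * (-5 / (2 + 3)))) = 0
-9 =-9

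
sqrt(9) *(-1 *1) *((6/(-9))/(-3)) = -2/3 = -0.67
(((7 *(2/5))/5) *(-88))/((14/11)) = -968/25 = -38.72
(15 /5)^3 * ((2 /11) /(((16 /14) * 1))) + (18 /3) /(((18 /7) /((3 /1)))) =497 /44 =11.30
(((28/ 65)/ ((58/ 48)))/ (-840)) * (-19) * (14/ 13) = 0.01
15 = 15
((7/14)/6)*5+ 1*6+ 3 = 113/12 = 9.42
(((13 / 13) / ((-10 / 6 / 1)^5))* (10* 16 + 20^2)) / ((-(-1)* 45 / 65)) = -39312 / 625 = -62.90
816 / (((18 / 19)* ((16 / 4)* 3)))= 646 / 9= 71.78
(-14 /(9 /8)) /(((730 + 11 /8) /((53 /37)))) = -47488 /1948383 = -0.02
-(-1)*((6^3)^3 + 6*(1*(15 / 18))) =10077701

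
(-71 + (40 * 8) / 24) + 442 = 1153 / 3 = 384.33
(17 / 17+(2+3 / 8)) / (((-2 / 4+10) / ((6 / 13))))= 81 / 494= 0.16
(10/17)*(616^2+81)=3795370/17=223257.06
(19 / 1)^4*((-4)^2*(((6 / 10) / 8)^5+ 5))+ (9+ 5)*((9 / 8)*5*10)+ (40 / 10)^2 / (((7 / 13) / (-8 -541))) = 466375136876021 / 44800000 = 10410159.31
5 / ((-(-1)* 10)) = 1 / 2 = 0.50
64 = 64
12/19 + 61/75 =2059/1425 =1.44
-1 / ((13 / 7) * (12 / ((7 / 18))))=-49 / 2808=-0.02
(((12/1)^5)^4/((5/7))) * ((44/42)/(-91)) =-28114239944614817562624/455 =-61789538339812785851.92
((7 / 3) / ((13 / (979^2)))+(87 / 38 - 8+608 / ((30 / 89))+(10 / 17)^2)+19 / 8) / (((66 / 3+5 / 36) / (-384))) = -857669165728704 / 284461255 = -3015064.97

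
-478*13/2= -3107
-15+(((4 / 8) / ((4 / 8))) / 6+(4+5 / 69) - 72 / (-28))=-2637 / 322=-8.19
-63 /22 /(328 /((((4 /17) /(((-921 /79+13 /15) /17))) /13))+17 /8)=298620 /1199395109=0.00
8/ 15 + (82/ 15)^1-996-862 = -1852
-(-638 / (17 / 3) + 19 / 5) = 9247 / 85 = 108.79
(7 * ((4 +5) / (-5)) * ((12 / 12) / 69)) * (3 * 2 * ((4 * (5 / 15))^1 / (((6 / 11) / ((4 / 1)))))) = -1232 / 115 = -10.71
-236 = -236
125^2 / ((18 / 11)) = 171875 / 18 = 9548.61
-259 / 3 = -86.33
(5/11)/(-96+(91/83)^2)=-34445/7183693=-0.00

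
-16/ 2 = -8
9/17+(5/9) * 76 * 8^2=413521/153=2702.75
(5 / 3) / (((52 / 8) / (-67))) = -670 / 39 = -17.18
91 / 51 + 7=448 / 51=8.78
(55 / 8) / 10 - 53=-837 / 16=-52.31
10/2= 5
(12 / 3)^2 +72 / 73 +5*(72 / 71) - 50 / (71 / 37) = -20730 / 5183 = -4.00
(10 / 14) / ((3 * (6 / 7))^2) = 35 / 324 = 0.11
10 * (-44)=-440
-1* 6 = -6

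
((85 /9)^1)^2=7225 /81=89.20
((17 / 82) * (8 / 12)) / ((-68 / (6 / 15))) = -1 / 1230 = -0.00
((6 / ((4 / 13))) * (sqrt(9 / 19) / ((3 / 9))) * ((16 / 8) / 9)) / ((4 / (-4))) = -8.95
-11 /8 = -1.38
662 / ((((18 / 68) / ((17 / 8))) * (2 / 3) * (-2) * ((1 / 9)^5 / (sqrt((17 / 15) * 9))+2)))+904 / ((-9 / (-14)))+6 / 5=-74960951743545671 / 128034723203820+1882856097 * sqrt(255) / 5690432142392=-585.47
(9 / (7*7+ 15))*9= 81 / 64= 1.27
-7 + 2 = -5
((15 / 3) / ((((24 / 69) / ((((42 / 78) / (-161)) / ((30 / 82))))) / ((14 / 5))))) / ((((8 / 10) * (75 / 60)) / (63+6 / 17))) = -103033 / 4420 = -23.31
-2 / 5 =-0.40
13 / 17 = 0.76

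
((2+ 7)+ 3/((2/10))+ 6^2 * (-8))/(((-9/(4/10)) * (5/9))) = 528/25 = 21.12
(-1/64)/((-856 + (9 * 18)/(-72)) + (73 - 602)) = 1/88784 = 0.00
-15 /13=-1.15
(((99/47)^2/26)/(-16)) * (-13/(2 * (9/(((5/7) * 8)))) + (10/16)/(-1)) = 2608155/51460864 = 0.05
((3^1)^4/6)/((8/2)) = 27/8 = 3.38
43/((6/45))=645/2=322.50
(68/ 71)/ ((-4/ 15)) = -255/ 71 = -3.59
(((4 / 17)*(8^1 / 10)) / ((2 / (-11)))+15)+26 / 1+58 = 8327 / 85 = 97.96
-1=-1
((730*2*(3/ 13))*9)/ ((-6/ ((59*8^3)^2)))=-5995277844480/ 13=-461175218806.15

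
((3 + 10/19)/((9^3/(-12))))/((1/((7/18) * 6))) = -1876/13851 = -0.14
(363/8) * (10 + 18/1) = 2541/2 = 1270.50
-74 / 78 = -37 / 39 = -0.95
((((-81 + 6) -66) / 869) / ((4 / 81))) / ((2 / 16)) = -22842 / 869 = -26.29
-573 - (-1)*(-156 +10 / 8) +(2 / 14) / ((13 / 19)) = -264825 / 364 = -727.54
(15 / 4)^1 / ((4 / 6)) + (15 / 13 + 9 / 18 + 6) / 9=6061 / 936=6.48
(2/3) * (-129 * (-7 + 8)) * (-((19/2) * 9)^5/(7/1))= 6287080303593/112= 56134645567.79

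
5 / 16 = 0.31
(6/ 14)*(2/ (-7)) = -6/ 49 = -0.12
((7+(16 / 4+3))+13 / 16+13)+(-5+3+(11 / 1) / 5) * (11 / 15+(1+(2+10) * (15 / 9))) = 38591 / 1200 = 32.16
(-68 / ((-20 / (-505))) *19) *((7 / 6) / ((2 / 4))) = -228361 / 3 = -76120.33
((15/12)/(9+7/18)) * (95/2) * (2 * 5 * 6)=64125/169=379.44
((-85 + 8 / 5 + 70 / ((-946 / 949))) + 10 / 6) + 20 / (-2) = -1149073 / 7095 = -161.96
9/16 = 0.56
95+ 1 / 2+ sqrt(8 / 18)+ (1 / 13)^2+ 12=109687 / 1014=108.17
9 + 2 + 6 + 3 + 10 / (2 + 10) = 125 / 6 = 20.83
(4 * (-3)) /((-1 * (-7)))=-12 /7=-1.71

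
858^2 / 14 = 52583.14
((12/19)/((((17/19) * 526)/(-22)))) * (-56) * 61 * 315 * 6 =852223680/4471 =190611.42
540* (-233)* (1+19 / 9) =-391440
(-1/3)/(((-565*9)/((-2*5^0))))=-2/15255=-0.00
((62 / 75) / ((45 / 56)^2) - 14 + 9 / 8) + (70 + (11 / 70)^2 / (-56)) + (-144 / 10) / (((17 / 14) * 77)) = 18158233007659 / 311725260000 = 58.25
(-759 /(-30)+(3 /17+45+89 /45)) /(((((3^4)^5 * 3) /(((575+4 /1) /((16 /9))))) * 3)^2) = 825847579 /105820320155631508283904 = 0.00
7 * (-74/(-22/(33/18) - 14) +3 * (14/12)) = 44.42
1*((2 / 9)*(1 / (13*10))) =1 / 585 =0.00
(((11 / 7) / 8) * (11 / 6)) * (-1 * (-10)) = 605 / 168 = 3.60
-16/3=-5.33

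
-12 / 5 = -2.40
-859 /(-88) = 859 /88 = 9.76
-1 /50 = -0.02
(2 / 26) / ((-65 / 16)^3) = -4096 / 3570125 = -0.00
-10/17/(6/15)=-25/17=-1.47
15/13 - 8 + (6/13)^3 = -14825/2197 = -6.75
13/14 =0.93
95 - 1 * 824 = -729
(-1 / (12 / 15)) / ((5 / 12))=-3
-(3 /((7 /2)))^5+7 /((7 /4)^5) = -0.04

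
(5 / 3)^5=3125 / 243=12.86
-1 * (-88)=88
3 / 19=0.16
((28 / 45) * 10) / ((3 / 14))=784 / 27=29.04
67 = 67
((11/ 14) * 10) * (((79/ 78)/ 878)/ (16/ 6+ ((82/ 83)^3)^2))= 129141447480755/ 51244296493053664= 0.00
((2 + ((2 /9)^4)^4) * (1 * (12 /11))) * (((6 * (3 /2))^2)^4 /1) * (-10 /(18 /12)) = -296483230221537440 /473513931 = -626134123.65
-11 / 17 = -0.65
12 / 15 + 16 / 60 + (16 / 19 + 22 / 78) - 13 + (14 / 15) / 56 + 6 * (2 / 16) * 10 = -3253 / 988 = -3.29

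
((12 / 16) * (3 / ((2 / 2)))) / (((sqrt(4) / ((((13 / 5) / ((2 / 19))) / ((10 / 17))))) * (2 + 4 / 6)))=113373 / 6400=17.71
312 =312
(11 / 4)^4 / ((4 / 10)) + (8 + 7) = 80885 / 512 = 157.98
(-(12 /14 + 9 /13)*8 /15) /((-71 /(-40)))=-3008 /6461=-0.47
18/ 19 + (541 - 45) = 9442/ 19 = 496.95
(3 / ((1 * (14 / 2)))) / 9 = 1 / 21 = 0.05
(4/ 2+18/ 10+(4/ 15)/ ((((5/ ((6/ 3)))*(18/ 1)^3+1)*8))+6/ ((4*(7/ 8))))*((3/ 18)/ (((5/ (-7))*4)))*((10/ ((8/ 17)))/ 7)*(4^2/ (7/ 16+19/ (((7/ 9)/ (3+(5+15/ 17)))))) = -557680988/ 7760676843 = -0.07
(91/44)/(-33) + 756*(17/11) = 1696373/1452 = 1168.30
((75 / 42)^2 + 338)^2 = 4471998129 / 38416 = 116409.78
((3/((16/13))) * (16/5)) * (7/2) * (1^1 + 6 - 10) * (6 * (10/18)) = -273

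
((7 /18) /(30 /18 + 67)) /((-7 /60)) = -5 /103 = -0.05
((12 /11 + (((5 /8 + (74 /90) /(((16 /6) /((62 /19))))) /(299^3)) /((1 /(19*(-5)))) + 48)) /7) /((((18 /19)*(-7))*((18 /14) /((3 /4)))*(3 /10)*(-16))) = 32911078962445 /256082867808768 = 0.13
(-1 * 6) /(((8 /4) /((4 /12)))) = -1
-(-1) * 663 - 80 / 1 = 583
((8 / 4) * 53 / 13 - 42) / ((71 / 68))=-29920 / 923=-32.42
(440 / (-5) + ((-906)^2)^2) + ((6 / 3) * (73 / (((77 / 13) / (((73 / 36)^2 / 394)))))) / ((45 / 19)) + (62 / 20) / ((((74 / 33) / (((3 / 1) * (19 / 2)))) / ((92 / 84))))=22054081816356765249829 / 32732274960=673771738851.26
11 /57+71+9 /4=73.44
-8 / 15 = -0.53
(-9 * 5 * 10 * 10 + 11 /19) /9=-85489 /171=-499.94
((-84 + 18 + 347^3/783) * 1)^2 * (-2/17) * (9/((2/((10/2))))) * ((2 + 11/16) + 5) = -57799897202.41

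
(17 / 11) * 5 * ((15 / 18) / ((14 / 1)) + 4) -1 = 2551 / 84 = 30.37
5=5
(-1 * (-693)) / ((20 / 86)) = 29799 / 10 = 2979.90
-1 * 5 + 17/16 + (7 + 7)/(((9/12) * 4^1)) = 35/48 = 0.73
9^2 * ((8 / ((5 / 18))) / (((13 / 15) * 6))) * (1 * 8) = 46656 / 13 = 3588.92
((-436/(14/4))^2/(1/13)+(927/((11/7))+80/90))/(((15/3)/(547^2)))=12107511848.54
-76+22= -54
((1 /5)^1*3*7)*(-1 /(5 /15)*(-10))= 126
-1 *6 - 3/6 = -13/2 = -6.50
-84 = -84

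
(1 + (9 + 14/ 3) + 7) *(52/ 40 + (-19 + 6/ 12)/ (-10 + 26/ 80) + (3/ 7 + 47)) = 17834141/ 16254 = 1097.22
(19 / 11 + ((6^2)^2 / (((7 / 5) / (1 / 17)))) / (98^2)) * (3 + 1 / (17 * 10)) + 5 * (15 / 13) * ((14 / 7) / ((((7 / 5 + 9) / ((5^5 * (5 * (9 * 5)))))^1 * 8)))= 10063283297841901 / 103195172080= 97517.00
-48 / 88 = -6 / 11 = -0.55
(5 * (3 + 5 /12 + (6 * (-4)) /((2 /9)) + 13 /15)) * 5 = -31115 /12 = -2592.92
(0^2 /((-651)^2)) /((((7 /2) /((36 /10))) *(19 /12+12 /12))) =0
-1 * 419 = -419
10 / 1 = 10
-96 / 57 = -32 / 19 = -1.68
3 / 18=1 / 6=0.17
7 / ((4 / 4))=7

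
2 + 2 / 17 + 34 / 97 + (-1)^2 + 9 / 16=106345 / 26384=4.03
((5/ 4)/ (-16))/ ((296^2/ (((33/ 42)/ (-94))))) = 55/ 7379369984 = 0.00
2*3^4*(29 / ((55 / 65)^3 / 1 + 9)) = 5160753 / 10552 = 489.08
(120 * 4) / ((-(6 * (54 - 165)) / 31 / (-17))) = -42160 / 111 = -379.82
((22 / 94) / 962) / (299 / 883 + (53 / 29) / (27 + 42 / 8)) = 3303303 / 5367127870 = 0.00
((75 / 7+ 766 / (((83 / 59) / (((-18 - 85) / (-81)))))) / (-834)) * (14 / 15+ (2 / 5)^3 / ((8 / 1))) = -11680451947 / 14718327750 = -0.79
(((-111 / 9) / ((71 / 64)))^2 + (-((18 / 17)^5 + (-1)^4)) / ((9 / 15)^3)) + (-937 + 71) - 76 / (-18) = -144740820692737 / 193252476699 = -748.97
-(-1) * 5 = 5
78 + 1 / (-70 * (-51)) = 278461 / 3570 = 78.00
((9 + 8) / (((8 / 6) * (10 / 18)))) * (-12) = -1377 / 5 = -275.40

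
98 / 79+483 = 38255 / 79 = 484.24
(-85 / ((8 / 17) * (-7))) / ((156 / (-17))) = -24565 / 8736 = -2.81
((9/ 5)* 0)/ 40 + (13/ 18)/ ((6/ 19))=247/ 108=2.29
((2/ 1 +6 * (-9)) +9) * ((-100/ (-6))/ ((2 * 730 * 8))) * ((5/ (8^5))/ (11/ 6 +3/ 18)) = -1075/ 229638144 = -0.00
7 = 7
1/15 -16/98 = -71/735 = -0.10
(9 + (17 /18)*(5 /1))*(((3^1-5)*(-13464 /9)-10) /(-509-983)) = -122759 /4476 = -27.43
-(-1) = 1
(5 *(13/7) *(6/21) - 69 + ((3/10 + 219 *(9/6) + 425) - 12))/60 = 27581/2450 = 11.26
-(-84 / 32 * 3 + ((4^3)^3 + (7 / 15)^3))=-7077678119 / 27000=-262136.23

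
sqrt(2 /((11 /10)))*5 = 10*sqrt(55) /11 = 6.74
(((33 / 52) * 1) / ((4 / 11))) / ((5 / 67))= 24321 / 1040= 23.39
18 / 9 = 2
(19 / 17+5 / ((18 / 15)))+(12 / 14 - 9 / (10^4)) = 6.14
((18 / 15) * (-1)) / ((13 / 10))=-12 / 13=-0.92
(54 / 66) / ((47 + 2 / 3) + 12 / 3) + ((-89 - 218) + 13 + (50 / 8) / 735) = -294722359 / 1002540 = -293.98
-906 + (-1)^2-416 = -1321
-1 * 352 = -352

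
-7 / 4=-1.75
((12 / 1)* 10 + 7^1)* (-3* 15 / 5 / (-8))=1143 / 8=142.88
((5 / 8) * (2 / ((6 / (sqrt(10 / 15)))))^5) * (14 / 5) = 7 * sqrt(6) / 6561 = 0.00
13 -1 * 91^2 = -8268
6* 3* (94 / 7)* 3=5076 / 7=725.14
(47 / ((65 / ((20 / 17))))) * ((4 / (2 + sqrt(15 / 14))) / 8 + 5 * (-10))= -382768 / 9061- 94 * sqrt(210) / 9061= -42.39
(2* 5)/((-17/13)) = -130/17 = -7.65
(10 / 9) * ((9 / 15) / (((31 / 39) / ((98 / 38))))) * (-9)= -11466 / 589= -19.47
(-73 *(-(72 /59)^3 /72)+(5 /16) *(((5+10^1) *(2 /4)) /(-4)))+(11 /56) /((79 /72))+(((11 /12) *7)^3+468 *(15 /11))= 3902357522155849 /4317651499392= 903.81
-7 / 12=-0.58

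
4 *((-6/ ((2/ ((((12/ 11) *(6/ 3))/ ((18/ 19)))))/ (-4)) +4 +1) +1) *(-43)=-63640/ 11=-5785.45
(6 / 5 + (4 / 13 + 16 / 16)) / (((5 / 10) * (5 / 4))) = 1304 / 325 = 4.01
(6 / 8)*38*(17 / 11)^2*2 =16473 / 121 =136.14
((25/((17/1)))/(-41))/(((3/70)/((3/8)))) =-875/2788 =-0.31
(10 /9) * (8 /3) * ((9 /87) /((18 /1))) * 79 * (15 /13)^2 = 1.79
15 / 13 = 1.15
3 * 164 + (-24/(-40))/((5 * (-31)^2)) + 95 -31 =13357903/24025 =556.00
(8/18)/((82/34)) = 68/369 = 0.18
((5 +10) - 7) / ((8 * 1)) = 1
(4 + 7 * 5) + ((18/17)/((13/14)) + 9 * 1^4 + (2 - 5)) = 10197/221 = 46.14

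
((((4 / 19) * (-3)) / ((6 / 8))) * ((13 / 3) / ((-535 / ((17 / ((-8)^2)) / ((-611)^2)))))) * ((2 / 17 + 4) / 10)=0.00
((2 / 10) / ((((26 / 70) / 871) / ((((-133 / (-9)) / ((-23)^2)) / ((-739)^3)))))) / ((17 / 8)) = -499016 / 32664831183603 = -0.00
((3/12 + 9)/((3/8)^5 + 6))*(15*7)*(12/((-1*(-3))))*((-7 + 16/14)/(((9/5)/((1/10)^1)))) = -210.43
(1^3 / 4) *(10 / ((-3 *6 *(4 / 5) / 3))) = -25 / 48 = -0.52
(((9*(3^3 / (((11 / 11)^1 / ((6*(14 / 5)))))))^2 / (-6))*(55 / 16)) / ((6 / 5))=-31827411 / 4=-7956852.75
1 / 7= 0.14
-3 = -3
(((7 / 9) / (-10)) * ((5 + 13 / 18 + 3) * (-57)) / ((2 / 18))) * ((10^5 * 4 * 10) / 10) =417620000 / 3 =139206666.67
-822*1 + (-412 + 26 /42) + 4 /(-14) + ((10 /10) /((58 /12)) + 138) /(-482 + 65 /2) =-96512819 /78213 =-1233.97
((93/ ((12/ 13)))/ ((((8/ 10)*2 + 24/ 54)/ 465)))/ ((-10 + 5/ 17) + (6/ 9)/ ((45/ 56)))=-1488709125/ 576656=-2581.62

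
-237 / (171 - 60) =-79 / 37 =-2.14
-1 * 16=-16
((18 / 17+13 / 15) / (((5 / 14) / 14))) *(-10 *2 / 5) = -384944 / 1275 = -301.92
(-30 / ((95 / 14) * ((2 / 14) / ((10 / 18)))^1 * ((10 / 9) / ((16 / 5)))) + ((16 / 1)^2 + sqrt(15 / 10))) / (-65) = -19616 / 6175 -sqrt(6) / 130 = -3.20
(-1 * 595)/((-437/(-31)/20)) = -368900/437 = -844.16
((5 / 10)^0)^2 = 1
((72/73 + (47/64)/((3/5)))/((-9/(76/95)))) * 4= -30979/39420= -0.79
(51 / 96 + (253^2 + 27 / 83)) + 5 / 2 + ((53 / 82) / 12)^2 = 5144369142449 / 80365248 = 64012.36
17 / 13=1.31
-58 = -58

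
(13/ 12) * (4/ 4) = 13/ 12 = 1.08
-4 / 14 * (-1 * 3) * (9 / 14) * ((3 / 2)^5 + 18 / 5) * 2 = 48357 / 3920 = 12.34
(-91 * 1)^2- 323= 7958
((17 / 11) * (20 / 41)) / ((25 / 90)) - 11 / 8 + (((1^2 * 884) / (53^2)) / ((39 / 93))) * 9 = 82021255 / 10134872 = 8.09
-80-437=-517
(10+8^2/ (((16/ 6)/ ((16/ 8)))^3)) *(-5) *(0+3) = -555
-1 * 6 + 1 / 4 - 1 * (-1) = -19 / 4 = -4.75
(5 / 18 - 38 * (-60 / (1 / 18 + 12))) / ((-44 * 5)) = -13451 / 15624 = -0.86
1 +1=2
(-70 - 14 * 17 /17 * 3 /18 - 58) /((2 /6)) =-391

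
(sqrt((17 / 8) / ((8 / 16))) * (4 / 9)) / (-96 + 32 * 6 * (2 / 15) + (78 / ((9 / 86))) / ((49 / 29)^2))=12005 * sqrt(17) / 10300386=0.00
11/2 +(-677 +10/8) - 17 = -2749/4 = -687.25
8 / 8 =1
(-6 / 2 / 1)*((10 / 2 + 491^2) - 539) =-721641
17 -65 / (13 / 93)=-448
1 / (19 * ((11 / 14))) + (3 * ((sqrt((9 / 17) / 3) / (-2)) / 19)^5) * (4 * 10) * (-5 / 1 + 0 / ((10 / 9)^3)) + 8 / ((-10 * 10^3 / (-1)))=675 * sqrt(51) / 48660297548 + 17709 / 261250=0.07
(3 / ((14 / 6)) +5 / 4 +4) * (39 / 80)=7137 / 2240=3.19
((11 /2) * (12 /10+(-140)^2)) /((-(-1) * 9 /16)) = 8624528 /45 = 191656.18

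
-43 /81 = -0.53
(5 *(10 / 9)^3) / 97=5000 / 70713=0.07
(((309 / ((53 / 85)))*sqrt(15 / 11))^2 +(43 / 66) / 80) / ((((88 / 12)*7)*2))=4966921740787 / 1522702720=3261.91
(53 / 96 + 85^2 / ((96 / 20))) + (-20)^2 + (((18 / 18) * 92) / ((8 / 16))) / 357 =1906.28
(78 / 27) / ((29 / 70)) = 1820 / 261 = 6.97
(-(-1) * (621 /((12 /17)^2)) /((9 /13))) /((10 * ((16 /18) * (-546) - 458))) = -86411 /452800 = -0.19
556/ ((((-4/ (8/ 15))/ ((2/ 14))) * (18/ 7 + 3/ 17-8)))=18904/ 9375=2.02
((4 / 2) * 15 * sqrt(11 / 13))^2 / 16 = 2475 / 52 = 47.60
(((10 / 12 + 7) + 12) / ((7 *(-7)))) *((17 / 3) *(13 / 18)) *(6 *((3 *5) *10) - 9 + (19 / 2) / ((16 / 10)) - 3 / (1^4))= -53736371 / 36288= -1480.83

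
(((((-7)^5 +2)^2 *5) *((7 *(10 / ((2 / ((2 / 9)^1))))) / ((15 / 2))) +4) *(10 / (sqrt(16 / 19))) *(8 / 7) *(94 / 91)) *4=297319169532160 *sqrt(19) / 17199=75352300364.45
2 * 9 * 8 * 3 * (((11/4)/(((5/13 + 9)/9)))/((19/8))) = 555984/1159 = 479.71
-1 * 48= -48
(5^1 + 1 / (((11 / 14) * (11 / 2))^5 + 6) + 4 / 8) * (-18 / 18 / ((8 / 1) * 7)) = -286481975635 / 2916556922608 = -0.10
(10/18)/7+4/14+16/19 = 1445/1197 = 1.21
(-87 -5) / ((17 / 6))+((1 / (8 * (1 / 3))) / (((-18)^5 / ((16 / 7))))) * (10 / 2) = -1216881877 / 37476432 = -32.47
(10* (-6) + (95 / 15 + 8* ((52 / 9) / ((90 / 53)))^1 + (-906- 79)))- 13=-414901 / 405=-1024.45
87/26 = 3.35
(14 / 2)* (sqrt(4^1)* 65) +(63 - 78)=895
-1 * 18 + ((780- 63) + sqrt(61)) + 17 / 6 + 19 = sqrt(61) + 4325 / 6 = 728.64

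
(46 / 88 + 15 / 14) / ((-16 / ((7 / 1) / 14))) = -491 / 9856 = -0.05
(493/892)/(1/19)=9367/892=10.50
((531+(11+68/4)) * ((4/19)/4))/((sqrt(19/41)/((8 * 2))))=8944 * sqrt(779)/361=691.50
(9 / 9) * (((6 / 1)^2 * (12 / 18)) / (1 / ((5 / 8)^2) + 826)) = 0.03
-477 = -477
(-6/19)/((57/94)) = -188/361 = -0.52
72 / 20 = 18 / 5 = 3.60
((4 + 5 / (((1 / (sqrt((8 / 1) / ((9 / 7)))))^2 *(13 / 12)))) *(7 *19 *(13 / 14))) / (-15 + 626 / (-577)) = -6994394 / 27843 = -251.21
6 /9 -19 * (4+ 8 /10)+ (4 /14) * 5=-9356 /105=-89.10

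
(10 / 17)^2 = 100 / 289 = 0.35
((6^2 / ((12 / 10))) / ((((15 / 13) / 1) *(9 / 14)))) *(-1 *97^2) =-3424876 / 9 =-380541.78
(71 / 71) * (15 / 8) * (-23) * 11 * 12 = -11385 / 2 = -5692.50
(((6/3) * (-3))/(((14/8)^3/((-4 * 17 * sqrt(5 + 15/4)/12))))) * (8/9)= 8704 * sqrt(35)/3087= 16.68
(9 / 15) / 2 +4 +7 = 113 / 10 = 11.30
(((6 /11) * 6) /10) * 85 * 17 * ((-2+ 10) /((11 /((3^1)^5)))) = 10112688 /121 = 83575.93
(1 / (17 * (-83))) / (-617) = 1 / 870587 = 0.00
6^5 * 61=474336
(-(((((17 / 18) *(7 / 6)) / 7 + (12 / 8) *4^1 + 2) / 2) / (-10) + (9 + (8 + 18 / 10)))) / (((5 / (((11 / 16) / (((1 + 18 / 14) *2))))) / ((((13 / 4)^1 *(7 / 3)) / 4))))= -278367089 / 265420800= -1.05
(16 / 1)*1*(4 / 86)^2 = 64 / 1849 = 0.03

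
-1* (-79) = 79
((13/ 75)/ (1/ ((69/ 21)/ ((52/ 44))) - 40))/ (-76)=3289/ 57165300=0.00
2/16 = 1/8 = 0.12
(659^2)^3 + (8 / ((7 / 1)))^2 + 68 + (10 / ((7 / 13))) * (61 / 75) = 60200462338996442177 / 735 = 81905390937410125.41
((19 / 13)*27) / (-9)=-57 / 13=-4.38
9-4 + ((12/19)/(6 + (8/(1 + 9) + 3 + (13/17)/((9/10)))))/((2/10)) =819865/154793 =5.30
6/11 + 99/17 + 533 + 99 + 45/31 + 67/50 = 185840399/289850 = 641.16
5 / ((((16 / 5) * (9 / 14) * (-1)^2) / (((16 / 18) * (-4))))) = -700 / 81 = -8.64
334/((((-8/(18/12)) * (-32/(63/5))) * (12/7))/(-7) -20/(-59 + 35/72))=-2171923677/19347920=-112.26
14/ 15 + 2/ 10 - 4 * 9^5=-3542923/ 15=-236194.87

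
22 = 22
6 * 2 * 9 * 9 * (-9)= -8748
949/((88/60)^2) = 213525/484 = 441.17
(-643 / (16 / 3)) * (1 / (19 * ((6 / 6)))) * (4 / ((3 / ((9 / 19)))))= -5787 / 1444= -4.01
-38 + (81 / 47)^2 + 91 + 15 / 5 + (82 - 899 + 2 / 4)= -3346767 / 4418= -757.53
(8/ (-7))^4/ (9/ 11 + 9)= 11264/ 64827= 0.17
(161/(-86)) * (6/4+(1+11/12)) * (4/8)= -6601/2064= -3.20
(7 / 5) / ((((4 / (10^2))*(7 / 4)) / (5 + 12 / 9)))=380 / 3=126.67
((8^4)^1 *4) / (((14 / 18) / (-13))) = -1916928 / 7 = -273846.86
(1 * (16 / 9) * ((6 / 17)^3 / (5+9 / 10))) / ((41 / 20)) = 76800 / 11884547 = 0.01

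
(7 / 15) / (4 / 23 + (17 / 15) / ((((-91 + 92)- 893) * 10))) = 1436120 / 534809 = 2.69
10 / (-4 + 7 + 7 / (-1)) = -5 / 2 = -2.50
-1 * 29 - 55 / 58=-1737 / 58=-29.95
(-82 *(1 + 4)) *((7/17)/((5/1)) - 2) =13366/17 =786.24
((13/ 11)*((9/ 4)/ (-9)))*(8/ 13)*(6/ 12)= -1/ 11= -0.09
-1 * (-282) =282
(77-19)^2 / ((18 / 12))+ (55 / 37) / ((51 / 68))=2244.65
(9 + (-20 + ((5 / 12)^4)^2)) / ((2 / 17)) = -80399936527 / 859963392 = -93.49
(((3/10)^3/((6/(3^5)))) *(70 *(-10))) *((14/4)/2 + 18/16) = -352107/160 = -2200.67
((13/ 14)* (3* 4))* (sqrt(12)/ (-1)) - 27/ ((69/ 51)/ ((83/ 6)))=-12699/ 46 - 156* sqrt(3)/ 7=-314.67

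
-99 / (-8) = 99 / 8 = 12.38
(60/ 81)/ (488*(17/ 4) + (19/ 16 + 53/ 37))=11840/ 33192693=0.00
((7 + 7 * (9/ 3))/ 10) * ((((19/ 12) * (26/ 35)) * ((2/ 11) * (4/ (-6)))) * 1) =-988/ 2475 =-0.40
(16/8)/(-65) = -2/65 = -0.03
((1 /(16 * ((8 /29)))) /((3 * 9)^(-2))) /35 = 21141 /4480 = 4.72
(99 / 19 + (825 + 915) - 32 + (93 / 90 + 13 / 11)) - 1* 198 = 9514259 / 6270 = 1517.43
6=6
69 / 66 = 23 / 22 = 1.05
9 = 9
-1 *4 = -4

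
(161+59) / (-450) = -22 / 45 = -0.49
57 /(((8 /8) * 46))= 57 /46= 1.24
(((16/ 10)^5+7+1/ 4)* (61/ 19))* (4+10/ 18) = 61607133/ 237500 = 259.40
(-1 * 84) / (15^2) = -28 / 75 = -0.37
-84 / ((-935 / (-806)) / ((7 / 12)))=-39494 / 935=-42.24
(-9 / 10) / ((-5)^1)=0.18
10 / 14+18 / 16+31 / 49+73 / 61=3.67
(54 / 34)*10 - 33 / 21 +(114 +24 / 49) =107291 / 833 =128.80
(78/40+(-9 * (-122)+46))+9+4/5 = 1155.75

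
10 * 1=10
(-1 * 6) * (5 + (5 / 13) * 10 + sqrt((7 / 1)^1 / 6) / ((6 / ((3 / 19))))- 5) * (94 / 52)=-42.02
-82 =-82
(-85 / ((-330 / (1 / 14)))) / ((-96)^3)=-17 / 817496064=-0.00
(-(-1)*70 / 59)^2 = 4900 / 3481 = 1.41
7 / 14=1 / 2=0.50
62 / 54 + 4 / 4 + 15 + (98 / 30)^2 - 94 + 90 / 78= -570611 / 8775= -65.03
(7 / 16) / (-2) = -7 / 32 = -0.22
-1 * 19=-19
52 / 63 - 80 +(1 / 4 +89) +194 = 204.08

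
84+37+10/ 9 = 1099/ 9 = 122.11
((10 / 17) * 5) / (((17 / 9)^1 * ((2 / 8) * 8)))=225 / 289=0.78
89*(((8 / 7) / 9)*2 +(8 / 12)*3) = 12638 / 63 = 200.60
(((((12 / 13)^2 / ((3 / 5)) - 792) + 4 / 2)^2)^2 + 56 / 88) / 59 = 3469942482663684625047 / 529409237929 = 6554367083.28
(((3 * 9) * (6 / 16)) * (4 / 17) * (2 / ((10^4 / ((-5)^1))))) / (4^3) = -81 / 2176000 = -0.00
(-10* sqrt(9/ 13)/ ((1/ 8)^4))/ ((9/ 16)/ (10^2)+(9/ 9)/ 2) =-196608000* sqrt(13)/ 10517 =-67403.27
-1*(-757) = 757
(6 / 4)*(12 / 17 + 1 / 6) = 89 / 68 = 1.31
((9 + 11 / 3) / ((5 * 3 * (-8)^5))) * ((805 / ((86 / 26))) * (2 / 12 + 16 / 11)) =-4255069 / 418480128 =-0.01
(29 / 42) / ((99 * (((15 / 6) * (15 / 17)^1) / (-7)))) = -0.02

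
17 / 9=1.89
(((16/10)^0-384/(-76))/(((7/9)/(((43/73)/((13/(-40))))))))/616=-222525/9718709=-0.02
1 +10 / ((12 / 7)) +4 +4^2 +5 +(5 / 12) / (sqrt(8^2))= 3061 / 96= 31.89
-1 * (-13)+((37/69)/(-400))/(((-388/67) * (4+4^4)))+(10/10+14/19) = 14.74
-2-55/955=-393/191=-2.06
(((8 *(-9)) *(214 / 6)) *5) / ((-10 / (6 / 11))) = 7704 / 11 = 700.36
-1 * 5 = -5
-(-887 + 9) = 878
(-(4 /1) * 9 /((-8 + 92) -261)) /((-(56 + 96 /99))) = -99 /27730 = -0.00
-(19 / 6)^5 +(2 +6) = -2413891 / 7776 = -310.43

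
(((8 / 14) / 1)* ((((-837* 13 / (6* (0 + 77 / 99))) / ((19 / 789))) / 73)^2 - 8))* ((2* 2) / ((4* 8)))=663333852407137 / 5278822136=125659.44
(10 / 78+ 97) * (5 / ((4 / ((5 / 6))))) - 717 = -144103 / 234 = -615.82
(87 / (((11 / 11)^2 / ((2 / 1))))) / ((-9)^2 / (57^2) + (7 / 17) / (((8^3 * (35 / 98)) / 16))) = 85427040 / 29929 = 2854.32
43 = 43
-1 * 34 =-34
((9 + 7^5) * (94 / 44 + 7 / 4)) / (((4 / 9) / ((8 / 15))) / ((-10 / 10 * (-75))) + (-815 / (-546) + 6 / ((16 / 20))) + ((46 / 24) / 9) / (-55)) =7261.52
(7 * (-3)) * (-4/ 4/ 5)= 21/ 5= 4.20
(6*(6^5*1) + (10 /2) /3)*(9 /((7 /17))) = 1019803.29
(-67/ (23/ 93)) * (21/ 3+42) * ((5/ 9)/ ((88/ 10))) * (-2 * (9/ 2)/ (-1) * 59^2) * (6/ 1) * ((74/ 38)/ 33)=-983104281075/ 105754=-9296142.76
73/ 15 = 4.87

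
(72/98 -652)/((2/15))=-239340/49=-4884.49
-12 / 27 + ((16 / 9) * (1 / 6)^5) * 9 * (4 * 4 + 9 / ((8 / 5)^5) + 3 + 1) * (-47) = -2.46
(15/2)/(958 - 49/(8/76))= 3/197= 0.02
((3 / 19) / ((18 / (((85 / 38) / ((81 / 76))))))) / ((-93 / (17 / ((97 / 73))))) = -105485 / 41649957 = -0.00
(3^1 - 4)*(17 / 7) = -17 / 7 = -2.43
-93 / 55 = -1.69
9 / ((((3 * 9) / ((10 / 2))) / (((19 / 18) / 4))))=95 / 216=0.44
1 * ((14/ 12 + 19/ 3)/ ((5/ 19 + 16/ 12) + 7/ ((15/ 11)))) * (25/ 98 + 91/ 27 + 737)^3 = 3574860204405348003125/ 7895972163744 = 452744783.07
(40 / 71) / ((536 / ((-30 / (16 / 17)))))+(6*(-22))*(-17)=85396389 / 38056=2243.97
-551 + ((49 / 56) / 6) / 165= -4363913 / 7920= -551.00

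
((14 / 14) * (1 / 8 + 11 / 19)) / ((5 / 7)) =749 / 760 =0.99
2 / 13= 0.15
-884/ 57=-15.51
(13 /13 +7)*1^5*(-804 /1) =-6432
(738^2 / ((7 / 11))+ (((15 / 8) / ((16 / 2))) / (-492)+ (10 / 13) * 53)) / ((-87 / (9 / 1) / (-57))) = 139794273156627 / 27698944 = 5046917.07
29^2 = 841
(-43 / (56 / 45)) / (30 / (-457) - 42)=0.82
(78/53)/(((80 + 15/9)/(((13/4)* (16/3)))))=4056/12985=0.31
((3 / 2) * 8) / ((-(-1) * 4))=3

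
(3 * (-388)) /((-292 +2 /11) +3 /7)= 3.99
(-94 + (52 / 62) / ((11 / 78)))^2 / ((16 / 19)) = 4282413211 / 465124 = 9207.04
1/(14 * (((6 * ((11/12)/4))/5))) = 20/77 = 0.26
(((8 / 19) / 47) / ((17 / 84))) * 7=4704 / 15181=0.31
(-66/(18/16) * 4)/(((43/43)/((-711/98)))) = 83424/49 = 1702.53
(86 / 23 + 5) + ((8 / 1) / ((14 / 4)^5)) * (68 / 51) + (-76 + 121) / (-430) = 863165731 / 99732738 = 8.65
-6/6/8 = -1/8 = -0.12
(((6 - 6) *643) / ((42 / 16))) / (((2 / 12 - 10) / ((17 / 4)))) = 0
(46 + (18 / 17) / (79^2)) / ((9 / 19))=92729120 / 954873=97.11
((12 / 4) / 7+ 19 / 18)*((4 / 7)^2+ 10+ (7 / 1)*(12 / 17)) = 69949 / 3087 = 22.66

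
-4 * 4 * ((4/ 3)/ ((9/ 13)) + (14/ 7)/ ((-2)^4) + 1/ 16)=-913/ 27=-33.81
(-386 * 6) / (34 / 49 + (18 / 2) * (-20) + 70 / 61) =13.00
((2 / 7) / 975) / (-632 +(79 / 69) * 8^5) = 23 / 2895010300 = 0.00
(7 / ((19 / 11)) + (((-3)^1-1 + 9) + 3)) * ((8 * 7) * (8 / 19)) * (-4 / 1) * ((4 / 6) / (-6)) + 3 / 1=420115 / 3249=129.31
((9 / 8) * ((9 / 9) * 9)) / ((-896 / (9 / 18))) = -81 / 14336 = -0.01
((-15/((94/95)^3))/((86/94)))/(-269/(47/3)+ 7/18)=115745625/114768548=1.01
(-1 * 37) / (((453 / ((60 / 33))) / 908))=-671920 / 4983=-134.84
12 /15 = 4 /5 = 0.80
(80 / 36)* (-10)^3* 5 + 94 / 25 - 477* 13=-3894379 / 225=-17308.35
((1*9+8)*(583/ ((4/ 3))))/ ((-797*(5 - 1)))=-2.33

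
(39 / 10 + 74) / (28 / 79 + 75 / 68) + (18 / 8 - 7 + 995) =1043.70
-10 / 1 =-10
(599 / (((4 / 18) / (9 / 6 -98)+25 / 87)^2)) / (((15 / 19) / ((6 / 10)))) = 28878594727149 / 5154522025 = 5602.57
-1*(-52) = 52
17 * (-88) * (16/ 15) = -1595.73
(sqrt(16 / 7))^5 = 1024* sqrt(7) / 343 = 7.90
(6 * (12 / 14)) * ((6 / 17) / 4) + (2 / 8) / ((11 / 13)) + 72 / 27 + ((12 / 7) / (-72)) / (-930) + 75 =143191798 / 1826055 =78.42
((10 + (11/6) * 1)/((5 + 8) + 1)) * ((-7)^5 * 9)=-127853.25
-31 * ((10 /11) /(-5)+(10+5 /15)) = -10385 /33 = -314.70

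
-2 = -2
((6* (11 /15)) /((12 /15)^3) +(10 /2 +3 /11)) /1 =4881 /352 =13.87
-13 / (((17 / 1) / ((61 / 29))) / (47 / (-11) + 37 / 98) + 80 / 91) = 1371097 / 126114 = 10.87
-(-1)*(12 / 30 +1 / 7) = 19 / 35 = 0.54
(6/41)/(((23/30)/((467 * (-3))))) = -267.42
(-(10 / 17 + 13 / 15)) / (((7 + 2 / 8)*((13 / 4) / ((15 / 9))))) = -0.10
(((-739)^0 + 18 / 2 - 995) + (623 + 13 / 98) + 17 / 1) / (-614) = 33797 / 60172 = 0.56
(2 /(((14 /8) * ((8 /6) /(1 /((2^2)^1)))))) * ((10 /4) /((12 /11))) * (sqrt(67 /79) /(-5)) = -11 * sqrt(5293) /8848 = -0.09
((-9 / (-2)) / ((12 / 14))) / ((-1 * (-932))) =0.01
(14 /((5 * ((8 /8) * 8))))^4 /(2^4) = 2401 /2560000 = 0.00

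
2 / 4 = 1 / 2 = 0.50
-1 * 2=-2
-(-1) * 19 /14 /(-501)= -0.00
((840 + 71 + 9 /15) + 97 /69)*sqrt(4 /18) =314987*sqrt(2) /1035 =430.40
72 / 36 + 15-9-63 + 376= 321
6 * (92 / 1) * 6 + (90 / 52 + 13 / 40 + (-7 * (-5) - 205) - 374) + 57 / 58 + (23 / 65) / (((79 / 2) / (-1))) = 3301182947 / 1191320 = 2771.03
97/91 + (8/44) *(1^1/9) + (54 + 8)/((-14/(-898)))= 3977.94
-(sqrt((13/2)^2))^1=-13/2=-6.50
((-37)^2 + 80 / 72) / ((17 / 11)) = 135641 / 153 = 886.54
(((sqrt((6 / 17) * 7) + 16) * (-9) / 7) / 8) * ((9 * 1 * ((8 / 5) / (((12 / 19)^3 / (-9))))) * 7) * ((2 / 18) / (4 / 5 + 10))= 6859 * sqrt(714) / 19584 + 6859 / 72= 104.62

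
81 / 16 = 5.06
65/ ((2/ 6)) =195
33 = 33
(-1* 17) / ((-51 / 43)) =43 / 3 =14.33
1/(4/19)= 19/4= 4.75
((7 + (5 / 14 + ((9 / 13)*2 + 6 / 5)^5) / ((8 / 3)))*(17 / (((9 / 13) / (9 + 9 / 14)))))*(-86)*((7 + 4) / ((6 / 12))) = -157953561573517413 / 6997445000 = -22573033.67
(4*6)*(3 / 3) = 24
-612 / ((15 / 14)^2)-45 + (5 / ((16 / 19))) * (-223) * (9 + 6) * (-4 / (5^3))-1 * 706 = -64857 / 100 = -648.57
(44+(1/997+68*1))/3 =111665/2991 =37.33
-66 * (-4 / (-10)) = -26.40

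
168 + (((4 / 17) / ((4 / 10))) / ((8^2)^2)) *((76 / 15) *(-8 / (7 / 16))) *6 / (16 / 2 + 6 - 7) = 279869 / 1666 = 167.99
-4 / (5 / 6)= -24 / 5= -4.80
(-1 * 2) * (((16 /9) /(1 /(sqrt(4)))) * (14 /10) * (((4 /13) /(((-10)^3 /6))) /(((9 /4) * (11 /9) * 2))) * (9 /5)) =2688 /446875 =0.01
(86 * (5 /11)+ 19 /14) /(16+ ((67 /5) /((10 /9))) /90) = 1557250 /621159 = 2.51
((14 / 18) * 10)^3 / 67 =7.02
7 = 7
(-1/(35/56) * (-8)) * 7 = 448/5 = 89.60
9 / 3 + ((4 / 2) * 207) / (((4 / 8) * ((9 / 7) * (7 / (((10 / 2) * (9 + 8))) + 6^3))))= 109841 / 18367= 5.98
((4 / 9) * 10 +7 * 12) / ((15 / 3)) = 796 / 45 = 17.69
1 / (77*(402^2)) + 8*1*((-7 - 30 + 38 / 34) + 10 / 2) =-52262733583 / 211539636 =-247.06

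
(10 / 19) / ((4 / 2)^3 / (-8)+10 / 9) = 90 / 19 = 4.74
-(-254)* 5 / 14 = 635 / 7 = 90.71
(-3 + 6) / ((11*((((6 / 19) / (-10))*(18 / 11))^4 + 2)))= 325232345625 / 2385045704306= 0.14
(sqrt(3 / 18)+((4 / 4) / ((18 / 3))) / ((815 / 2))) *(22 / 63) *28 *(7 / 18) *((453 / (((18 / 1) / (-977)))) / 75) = -11359579 *sqrt(6) / 54675 - 22719158 / 44560125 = -509.43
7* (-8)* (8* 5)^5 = -5734400000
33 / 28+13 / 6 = 281 / 84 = 3.35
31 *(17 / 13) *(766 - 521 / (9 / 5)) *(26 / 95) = 4520606 / 855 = 5287.26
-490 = -490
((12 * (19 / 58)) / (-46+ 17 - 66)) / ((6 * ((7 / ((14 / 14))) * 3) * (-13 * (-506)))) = -1 / 20030010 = -0.00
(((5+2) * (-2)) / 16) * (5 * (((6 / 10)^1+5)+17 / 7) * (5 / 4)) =-43.91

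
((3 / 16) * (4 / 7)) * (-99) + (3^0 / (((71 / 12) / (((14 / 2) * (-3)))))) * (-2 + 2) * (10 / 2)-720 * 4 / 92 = -26991 / 644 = -41.91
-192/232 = -24/29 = -0.83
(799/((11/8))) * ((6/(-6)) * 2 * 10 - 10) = -191760/11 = -17432.73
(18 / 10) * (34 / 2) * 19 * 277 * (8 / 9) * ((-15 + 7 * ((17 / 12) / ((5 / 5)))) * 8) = -87323696 / 15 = -5821579.73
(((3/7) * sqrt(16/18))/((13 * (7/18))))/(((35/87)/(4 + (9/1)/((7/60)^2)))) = 102090672 * sqrt(2)/1092455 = 132.16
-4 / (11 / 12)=-48 / 11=-4.36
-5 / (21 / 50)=-250 / 21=-11.90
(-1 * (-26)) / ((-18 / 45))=-65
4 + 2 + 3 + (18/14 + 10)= 142/7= 20.29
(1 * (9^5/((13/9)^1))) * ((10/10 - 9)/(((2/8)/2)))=-34012224/13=-2616324.92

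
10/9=1.11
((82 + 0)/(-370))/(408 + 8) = -41/76960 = -0.00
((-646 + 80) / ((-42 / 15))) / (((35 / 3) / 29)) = 24621 / 49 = 502.47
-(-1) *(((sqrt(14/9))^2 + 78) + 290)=3326/9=369.56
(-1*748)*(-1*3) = 2244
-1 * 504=-504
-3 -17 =-20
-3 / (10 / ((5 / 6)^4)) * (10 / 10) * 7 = -875 / 864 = -1.01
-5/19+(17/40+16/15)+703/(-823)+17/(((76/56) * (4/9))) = 53588363/1876440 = 28.56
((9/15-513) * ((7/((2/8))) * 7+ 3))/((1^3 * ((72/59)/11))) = -55147477/60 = -919124.62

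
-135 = -135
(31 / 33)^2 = 961 / 1089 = 0.88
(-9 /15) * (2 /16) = -3 /40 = -0.08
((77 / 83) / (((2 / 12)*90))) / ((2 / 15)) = 77 / 166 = 0.46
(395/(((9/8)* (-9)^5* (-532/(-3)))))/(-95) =158/447650469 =0.00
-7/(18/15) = -35/6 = -5.83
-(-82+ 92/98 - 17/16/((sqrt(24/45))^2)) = 520911/6272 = 83.05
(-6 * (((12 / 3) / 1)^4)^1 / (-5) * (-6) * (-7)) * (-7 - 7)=-903168 / 5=-180633.60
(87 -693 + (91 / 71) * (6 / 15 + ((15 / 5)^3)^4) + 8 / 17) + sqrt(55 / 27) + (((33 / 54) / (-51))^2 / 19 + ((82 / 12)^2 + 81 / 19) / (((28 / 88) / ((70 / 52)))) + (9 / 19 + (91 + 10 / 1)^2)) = sqrt(165) / 9 + 25528792396723763 / 36947126970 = 690956.16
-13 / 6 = -2.17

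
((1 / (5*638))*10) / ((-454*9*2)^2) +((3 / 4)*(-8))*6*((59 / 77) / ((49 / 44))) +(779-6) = 5467349313941671 / 7307040576528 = 748.23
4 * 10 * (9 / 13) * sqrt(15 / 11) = 32.34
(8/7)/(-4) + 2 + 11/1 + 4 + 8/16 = 241/14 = 17.21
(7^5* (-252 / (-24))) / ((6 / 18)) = 1058841 / 2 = 529420.50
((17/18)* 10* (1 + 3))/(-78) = -0.48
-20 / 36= -0.56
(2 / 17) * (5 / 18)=5 / 153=0.03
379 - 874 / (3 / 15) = -3991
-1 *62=-62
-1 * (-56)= 56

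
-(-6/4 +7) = -11/2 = -5.50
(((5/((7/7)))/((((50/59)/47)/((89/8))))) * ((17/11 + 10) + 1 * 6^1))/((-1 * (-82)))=47631821/72160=660.09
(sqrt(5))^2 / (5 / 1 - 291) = -5 / 286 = -0.02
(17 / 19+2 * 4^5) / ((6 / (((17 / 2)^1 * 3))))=661793 / 76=8707.80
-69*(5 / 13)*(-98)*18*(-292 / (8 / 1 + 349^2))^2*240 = 1383732403200 / 21431846917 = 64.56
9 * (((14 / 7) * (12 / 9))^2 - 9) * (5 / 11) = -85 / 11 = -7.73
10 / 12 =5 / 6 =0.83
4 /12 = 1 /3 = 0.33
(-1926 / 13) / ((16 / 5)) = -4815 / 104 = -46.30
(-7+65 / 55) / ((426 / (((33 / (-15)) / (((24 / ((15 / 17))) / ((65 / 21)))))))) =260 / 76041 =0.00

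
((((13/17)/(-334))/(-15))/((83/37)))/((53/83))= 481/4514010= 0.00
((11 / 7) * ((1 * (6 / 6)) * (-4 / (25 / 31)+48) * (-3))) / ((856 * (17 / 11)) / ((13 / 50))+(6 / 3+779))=-1692548 / 48958175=-0.03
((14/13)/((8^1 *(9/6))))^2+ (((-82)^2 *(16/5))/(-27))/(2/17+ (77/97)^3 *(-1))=1128392489022269/541693350900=2083.08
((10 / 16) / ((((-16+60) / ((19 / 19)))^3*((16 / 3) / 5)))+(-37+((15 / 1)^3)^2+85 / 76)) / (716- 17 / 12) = 7079279203514547 / 444115302400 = 15940.18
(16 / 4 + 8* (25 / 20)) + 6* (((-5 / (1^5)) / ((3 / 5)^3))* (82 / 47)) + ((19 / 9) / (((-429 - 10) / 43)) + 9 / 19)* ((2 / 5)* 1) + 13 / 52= -16085967209 / 70564860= -227.96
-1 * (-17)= 17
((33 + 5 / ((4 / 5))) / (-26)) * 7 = -1099 / 104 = -10.57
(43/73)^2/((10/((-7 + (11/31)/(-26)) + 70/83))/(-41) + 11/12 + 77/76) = 594554901009/3374616161450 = 0.18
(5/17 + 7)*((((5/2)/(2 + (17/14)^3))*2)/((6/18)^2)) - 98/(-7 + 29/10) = 267017660/2416499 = 110.50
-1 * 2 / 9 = -2 / 9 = -0.22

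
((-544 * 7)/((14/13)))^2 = 12503296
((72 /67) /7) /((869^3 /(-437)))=-31464 /307774172321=-0.00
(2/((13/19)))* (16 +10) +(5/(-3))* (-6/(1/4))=116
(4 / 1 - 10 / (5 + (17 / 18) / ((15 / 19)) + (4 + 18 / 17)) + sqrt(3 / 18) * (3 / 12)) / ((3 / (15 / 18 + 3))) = 4.11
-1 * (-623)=623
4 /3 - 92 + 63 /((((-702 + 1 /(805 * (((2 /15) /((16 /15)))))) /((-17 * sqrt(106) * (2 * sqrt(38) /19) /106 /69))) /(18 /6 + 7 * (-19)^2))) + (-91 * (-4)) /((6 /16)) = 31612350 * sqrt(1007) /284528857 + 880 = 883.53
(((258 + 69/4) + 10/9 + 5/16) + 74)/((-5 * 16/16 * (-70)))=50497/50400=1.00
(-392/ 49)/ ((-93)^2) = -8/ 8649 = -0.00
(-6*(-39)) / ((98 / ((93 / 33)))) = 3627 / 539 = 6.73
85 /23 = 3.70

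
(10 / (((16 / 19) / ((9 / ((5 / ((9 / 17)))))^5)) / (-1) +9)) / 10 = 66248903619 / 525247282571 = 0.13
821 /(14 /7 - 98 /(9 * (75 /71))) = -554175 /5608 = -98.82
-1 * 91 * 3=-273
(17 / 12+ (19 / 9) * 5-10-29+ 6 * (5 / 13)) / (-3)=11569 / 1404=8.24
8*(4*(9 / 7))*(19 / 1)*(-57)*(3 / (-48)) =19494 / 7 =2784.86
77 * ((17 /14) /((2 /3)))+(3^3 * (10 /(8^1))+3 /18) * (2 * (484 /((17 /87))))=11434841 /68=168159.43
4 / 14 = 2 / 7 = 0.29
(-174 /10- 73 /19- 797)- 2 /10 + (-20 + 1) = -79557 /95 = -837.44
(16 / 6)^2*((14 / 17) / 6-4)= -12608 / 459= -27.47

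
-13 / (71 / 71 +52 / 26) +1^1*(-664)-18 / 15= -10043 / 15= -669.53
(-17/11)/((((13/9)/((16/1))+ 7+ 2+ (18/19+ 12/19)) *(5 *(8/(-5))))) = 5814/321101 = 0.02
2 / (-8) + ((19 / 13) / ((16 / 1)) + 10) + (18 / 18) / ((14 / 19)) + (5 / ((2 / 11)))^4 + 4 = 208182251 / 364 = 571929.26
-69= -69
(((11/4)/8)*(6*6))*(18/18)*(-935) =-92565/8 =-11570.62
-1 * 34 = -34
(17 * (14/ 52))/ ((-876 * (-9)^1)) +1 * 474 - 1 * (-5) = 98187455/ 204984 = 479.00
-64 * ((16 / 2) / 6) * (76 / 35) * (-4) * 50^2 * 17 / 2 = 330752000 / 21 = 15750095.24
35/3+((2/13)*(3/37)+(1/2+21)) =95755/2886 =33.18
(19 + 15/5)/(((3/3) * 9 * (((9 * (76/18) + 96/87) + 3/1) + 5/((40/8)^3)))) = 7975/137493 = 0.06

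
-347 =-347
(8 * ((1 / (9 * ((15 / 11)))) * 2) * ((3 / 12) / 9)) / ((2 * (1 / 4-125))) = -88 / 606285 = -0.00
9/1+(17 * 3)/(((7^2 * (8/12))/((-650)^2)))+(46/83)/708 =949675926089/1439718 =659626.35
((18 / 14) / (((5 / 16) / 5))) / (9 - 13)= -36 / 7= -5.14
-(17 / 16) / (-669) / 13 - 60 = -8349103 / 139152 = -60.00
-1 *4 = -4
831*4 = 3324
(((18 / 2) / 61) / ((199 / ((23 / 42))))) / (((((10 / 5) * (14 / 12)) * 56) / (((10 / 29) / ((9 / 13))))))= 1495 / 965973064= 0.00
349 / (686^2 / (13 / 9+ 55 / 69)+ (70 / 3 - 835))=121452 / 72777569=0.00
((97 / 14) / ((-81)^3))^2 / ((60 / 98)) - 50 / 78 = -282429536358683 / 440590076910360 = -0.64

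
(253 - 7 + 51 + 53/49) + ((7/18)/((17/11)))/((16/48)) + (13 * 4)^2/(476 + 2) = 304.49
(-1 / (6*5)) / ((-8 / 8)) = 1 / 30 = 0.03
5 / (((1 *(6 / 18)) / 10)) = 150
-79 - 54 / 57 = -1519 / 19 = -79.95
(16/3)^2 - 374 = -3110/9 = -345.56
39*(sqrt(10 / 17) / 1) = 39*sqrt(170) / 17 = 29.91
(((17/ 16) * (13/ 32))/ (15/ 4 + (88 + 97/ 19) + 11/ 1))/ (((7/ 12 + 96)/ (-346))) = -114699/ 8000272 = -0.01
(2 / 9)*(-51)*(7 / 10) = -119 / 15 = -7.93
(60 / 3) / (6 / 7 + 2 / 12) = 840 / 43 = 19.53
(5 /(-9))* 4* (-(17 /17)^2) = 20 /9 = 2.22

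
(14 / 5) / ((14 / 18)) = 18 / 5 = 3.60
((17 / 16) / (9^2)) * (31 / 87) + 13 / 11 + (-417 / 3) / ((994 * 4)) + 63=39543978647 / 616415184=64.15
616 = 616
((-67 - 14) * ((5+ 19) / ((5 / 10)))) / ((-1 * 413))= 3888 / 413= 9.41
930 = 930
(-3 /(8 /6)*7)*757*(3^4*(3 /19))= -11588913 /76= -152485.70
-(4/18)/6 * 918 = -34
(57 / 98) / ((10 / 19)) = 1083 / 980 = 1.11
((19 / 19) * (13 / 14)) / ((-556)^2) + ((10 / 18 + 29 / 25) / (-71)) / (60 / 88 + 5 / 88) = -146996744197 / 4493987316000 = -0.03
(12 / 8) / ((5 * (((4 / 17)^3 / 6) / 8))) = 44217 / 40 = 1105.42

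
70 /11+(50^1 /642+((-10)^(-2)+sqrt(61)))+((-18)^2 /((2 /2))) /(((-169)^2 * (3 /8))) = 65367921791 /10084889100+sqrt(61) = 14.29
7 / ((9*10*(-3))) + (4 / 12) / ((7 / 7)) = 83 / 270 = 0.31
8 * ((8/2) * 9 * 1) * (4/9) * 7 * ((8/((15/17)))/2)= 60928/15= 4061.87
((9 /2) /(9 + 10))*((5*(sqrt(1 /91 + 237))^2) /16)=30330 /1729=17.54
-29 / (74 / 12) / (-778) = 87 / 14393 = 0.01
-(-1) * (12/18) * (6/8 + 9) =13/2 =6.50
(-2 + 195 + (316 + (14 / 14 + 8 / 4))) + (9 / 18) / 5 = 5121 / 10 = 512.10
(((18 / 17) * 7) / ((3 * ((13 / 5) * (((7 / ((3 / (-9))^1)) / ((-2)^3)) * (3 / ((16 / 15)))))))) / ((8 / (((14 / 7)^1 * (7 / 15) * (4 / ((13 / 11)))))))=19712 / 387855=0.05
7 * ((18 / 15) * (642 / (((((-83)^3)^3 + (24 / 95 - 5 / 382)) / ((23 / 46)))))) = -97852356 / 6784061863659041216177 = -0.00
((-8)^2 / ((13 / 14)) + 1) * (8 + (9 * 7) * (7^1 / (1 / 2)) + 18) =825372 / 13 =63490.15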